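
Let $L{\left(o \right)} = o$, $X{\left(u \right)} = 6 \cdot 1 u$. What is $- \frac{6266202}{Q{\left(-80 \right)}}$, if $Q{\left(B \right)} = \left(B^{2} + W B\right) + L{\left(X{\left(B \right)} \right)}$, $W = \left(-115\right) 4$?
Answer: $- \frac{1044367}{7120} \approx -146.68$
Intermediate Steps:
$X{\left(u \right)} = 6 u$
$W = -460$
$Q{\left(B \right)} = B^{2} - 454 B$ ($Q{\left(B \right)} = \left(B^{2} - 460 B\right) + 6 B = B^{2} - 454 B$)
$- \frac{6266202}{Q{\left(-80 \right)}} = - \frac{6266202}{\left(-80\right) \left(-454 - 80\right)} = - \frac{6266202}{\left(-80\right) \left(-534\right)} = - \frac{6266202}{42720} = \left(-6266202\right) \frac{1}{42720} = - \frac{1044367}{7120}$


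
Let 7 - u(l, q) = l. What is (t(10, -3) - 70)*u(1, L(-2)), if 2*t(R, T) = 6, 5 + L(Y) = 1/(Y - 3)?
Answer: -402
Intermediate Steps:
L(Y) = -5 + 1/(-3 + Y) (L(Y) = -5 + 1/(Y - 3) = -5 + 1/(-3 + Y))
u(l, q) = 7 - l
t(R, T) = 3 (t(R, T) = (½)*6 = 3)
(t(10, -3) - 70)*u(1, L(-2)) = (3 - 70)*(7 - 1*1) = -67*(7 - 1) = -67*6 = -402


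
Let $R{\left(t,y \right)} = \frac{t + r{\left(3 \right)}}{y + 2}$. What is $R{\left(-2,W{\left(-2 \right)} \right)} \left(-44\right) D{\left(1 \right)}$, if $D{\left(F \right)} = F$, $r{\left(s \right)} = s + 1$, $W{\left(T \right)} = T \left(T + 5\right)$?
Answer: $22$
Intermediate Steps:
$W{\left(T \right)} = T \left(5 + T\right)$
$r{\left(s \right)} = 1 + s$
$R{\left(t,y \right)} = \frac{4 + t}{2 + y}$ ($R{\left(t,y \right)} = \frac{t + \left(1 + 3\right)}{y + 2} = \frac{t + 4}{2 + y} = \frac{4 + t}{2 + y}$)
$R{\left(-2,W{\left(-2 \right)} \right)} \left(-44\right) D{\left(1 \right)} = \frac{4 - 2}{2 - 2 \left(5 - 2\right)} \left(-44\right) 1 = \frac{1}{2 - 6} \cdot 2 \left(-44\right) 1 = \frac{1}{-4} \cdot 2 \left(-44\right) 1 = \left(- \frac{1}{4}\right) 2 \left(-44\right) 1 = \left(- \frac{1}{2}\right) \left(-44\right) 1 = 22 \cdot 1 = 22$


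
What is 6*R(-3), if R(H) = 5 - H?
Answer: 48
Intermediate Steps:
6*R(-3) = 6*(5 - 1*(-3)) = 6*(5 + 3) = 6*8 = 48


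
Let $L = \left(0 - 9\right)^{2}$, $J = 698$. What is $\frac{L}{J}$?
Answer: $\frac{81}{698} \approx 0.11605$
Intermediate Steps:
$L = 81$ ($L = \left(-9\right)^{2} = 81$)
$\frac{L}{J} = \frac{81}{698}$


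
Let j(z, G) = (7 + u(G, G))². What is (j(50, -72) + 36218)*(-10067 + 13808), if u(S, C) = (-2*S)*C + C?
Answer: 407333947887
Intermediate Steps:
u(S, C) = C - 2*C*S (u(S, C) = -2*C*S + C = C - 2*C*S)
j(z, G) = (7 + G*(1 - 2*G))²
(j(50, -72) + 36218)*(-10067 + 13808) = ((-7 - 72*(-1 + 2*(-72)))² + 36218)*(-10067 + 13808) = ((-7 - 72*(-1 - 144))² + 36218)*3741 = ((-7 - 72*(-145))² + 36218)*3741 = ((-7 + 10440)² + 36218)*3741 = (10433² + 36218)*3741 = (108847489 + 36218)*3741 = 108883707*3741 = 407333947887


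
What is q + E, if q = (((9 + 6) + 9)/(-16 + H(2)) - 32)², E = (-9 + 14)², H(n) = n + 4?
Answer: 30209/25 ≈ 1208.4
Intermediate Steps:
H(n) = 4 + n
E = 25 (E = 5² = 25)
q = 29584/25 (q = (((9 + 6) + 9)/(-16 + (4 + 2)) - 32)² = ((15 + 9)/(-16 + 6) - 32)² = (24/(-10) - 32)² = (24*(-⅒) - 32)² = (-12/5 - 32)² = (-172/5)² = 29584/25 ≈ 1183.4)
q + E = 29584/25 + 25 = 30209/25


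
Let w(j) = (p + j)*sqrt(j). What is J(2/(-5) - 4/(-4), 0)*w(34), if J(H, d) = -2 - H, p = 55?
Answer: -1157*sqrt(34)/5 ≈ -1349.3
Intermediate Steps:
w(j) = sqrt(j)*(55 + j) (w(j) = (55 + j)*sqrt(j) = sqrt(j)*(55 + j))
J(2/(-5) - 4/(-4), 0)*w(34) = (-2 - (2/(-5) - 4/(-4)))*(sqrt(34)*(55 + 34)) = (-2 - (2*(-1/5) - 4*(-1/4)))*(sqrt(34)*89) = (-2 - (-2/5 + 1))*(89*sqrt(34)) = (-2 - 1*3/5)*(89*sqrt(34)) = (-2 - 3/5)*(89*sqrt(34)) = -1157*sqrt(34)/5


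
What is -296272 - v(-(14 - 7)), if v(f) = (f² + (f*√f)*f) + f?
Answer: -296314 - 49*I*√7 ≈ -2.9631e+5 - 129.64*I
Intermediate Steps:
v(f) = f + f² + f^(5/2) (v(f) = (f² + f^(3/2)*f) + f = (f² + f^(5/2)) + f = f + f² + f^(5/2))
-296272 - v(-(14 - 7)) = -296272 - (-(14 - 7) + (-(14 - 7))² + (-(14 - 7))^(5/2)) = -296272 - (-1*7 + (-1*7)² + (-1*7)^(5/2)) = -296272 - (-7 + (-7)² + (-7)^(5/2)) = -296272 - (-7 + 49 + 49*I*√7) = -296272 - (42 + 49*I*√7) = -296272 + (-42 - 49*I*√7) = -296314 - 49*I*√7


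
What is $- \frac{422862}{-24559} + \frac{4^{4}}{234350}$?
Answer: $\frac{49551998402}{2877700825} \approx 17.219$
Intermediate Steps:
$- \frac{422862}{-24559} + \frac{4^{4}}{234350} = \left(-422862\right) \left(- \frac{1}{24559}\right) + 256 \cdot \frac{1}{234350} = \frac{422862}{24559} + \frac{128}{117175} = \frac{49551998402}{2877700825}$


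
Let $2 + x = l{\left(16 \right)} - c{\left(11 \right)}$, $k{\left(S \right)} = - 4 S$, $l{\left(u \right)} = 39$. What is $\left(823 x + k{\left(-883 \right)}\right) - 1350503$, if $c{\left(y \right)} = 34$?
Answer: $-1344502$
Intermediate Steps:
$x = 3$ ($x = -2 + \left(39 - 34\right) = -2 + 5 = 3$)
$\left(823 x + k{\left(-883 \right)}\right) - 1350503 = \left(823 \cdot 3 - -3532\right) - 1350503 = \left(2469 + 3532\right) - 1350503 = 6001 - 1350503 = -1344502$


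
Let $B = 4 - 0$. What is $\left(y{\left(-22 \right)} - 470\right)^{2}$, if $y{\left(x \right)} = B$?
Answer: $217156$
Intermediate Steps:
$B = 4$ ($B = 4 + 0 = 4$)
$y{\left(x \right)} = 4$
$\left(y{\left(-22 \right)} - 470\right)^{2} = \left(4 - 470\right)^{2} = \left(-466\right)^{2} = 217156$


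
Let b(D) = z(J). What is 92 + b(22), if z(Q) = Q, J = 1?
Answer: 93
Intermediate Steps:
b(D) = 1
92 + b(22) = 92 + 1 = 93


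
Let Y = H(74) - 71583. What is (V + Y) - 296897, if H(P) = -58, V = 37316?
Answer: -331222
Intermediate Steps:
Y = -71641 (Y = -58 - 71583 = -71641)
(V + Y) - 296897 = (37316 - 71641) - 296897 = -34325 - 296897 = -331222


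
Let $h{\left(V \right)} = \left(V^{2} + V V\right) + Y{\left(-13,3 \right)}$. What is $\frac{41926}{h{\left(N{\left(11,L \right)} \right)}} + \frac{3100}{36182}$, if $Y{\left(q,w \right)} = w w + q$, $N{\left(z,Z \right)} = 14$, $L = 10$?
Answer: $\frac{379542333}{3509654} \approx 108.14$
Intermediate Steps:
$Y{\left(q,w \right)} = q + w^{2}$ ($Y{\left(q,w \right)} = w^{2} + q = q + w^{2}$)
$h{\left(V \right)} = -4 + 2 V^{2}$ ($h{\left(V \right)} = \left(V^{2} + V V\right) - \left(13 - 3^{2}\right) = \left(V^{2} + V^{2}\right) + \left(-13 + 9\right) = 2 V^{2} - 4 = -4 + 2 V^{2}$)
$\frac{41926}{h{\left(N{\left(11,L \right)} \right)}} + \frac{3100}{36182} = \frac{41926}{-4 + 2 \cdot 14^{2}} + \frac{3100}{36182} = \frac{41926}{-4 + 2 \cdot 196} + 3100 \cdot \frac{1}{36182} = \frac{41926}{-4 + 392} + \frac{1550}{18091} = \frac{41926}{388} + \frac{1550}{18091} = 41926 \cdot \frac{1}{388} + \frac{1550}{18091} = \frac{20963}{194} + \frac{1550}{18091} = \frac{379542333}{3509654}$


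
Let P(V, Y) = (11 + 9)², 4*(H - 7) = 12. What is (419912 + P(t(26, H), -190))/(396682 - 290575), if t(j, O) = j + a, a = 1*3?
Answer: 140104/35369 ≈ 3.9612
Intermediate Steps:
H = 10 (H = 7 + (¼)*12 = 7 + 3 = 10)
a = 3
t(j, O) = 3 + j (t(j, O) = j + 3 = 3 + j)
P(V, Y) = 400 (P(V, Y) = 20² = 400)
(419912 + P(t(26, H), -190))/(396682 - 290575) = (419912 + 400)/(396682 - 290575) = 420312/106107 = 420312*(1/106107) = 140104/35369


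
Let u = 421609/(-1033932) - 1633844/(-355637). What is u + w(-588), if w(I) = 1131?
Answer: 417413104702279/367704474684 ≈ 1135.2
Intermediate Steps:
u = 1539343834675/367704474684 (u = 421609*(-1/1033932) - 1633844*(-1/355637) = -421609/1033932 + 1633844/355637 = 1539343834675/367704474684 ≈ 4.1864)
u + w(-588) = 1539343834675/367704474684 + 1131 = 417413104702279/367704474684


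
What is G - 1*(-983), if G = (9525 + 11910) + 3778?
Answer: 26196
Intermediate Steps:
G = 25213 (G = 21435 + 3778 = 25213)
G - 1*(-983) = 25213 - 1*(-983) = 25213 + 983 = 26196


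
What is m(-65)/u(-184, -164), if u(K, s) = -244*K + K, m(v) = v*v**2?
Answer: -274625/44712 ≈ -6.1421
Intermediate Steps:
m(v) = v**3
u(K, s) = -243*K
m(-65)/u(-184, -164) = (-65)**3/((-243*(-184))) = -274625/44712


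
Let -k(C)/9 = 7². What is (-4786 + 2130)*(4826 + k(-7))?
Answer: -11646560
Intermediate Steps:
k(C) = -441 (k(C) = -9*7² = -9*49 = -441)
(-4786 + 2130)*(4826 + k(-7)) = (-4786 + 2130)*(4826 - 441) = -2656*4385 = -11646560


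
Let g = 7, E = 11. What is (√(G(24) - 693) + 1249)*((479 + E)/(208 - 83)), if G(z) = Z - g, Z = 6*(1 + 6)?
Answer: 122402/25 + 98*I*√658/25 ≈ 4896.1 + 100.55*I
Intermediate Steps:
Z = 42 (Z = 6*7 = 42)
G(z) = 35 (G(z) = 42 - 1*7 = 42 - 7 = 35)
(√(G(24) - 693) + 1249)*((479 + E)/(208 - 83)) = (√(35 - 693) + 1249)*((479 + 11)/(208 - 83)) = (√(-658) + 1249)*(490/125) = (I*√658 + 1249)*(490*(1/125)) = (1249 + I*√658)*(98/25) = 122402/25 + 98*I*√658/25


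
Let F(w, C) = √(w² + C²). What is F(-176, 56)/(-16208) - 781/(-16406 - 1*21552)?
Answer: 781/37958 - √533/2026 ≈ 0.0091801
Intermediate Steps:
F(w, C) = √(C² + w²)
F(-176, 56)/(-16208) - 781/(-16406 - 1*21552) = √(56² + (-176)²)/(-16208) - 781/(-16406 - 1*21552) = √(3136 + 30976)*(-1/16208) - 781/(-16406 - 21552) = √34112*(-1/16208) - 781/(-37958) = (8*√533)*(-1/16208) - 781*(-1/37958) = -√533/2026 + 781/37958 = 781/37958 - √533/2026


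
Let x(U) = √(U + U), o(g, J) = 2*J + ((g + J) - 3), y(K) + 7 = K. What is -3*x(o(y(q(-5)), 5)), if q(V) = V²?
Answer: -6*√15 ≈ -23.238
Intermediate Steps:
y(K) = -7 + K
o(g, J) = -3 + g + 3*J (o(g, J) = 2*J + ((J + g) - 3) = 2*J + (-3 + J + g) = -3 + g + 3*J)
x(U) = √2*√U (x(U) = √(2*U) = √2*√U)
-3*x(o(y(q(-5)), 5)) = -3*√2*√(-3 + (-7 + (-5)²) + 3*5) = -3*√2*√(-3 + (-7 + 25) + 15) = -3*√2*√(-3 + 18 + 15) = -3*√2*√30 = -6*√15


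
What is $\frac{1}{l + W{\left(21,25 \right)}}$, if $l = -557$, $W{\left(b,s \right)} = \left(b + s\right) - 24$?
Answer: $- \frac{1}{535} \approx -0.0018692$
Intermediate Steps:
$W{\left(b,s \right)} = -24 + b + s$
$\frac{1}{l + W{\left(21,25 \right)}} = \frac{1}{-557 + \left(-24 + 21 + 25\right)} = \frac{1}{-557 + 22} = \frac{1}{-535} = - \frac{1}{535}$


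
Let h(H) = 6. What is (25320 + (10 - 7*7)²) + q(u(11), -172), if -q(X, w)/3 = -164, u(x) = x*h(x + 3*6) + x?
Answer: 27333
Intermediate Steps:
u(x) = 7*x (u(x) = x*6 + x = 6*x + x = 7*x)
q(X, w) = 492 (q(X, w) = -3*(-164) = 492)
(25320 + (10 - 7*7)²) + q(u(11), -172) = (25320 + (10 - 7*7)²) + 492 = (25320 + (10 - 49)²) + 492 = (25320 + (-39)²) + 492 = (25320 + 1521) + 492 = 26841 + 492 = 27333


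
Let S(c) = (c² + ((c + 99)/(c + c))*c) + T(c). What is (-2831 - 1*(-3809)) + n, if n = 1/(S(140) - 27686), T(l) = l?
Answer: 15308632/15653 ≈ 978.00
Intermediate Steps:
S(c) = 99/2 + c² + 3*c/2 (S(c) = (c² + ((c + 99)/(c + c))*c) + c = (c² + ((99 + c)/((2*c)))*c) + c = (c² + ((99 + c)*(1/(2*c)))*c) + c = (c² + ((99 + c)/(2*c))*c) + c = (c² + (99/2 + c/2)) + c = (99/2 + c² + c/2) + c = 99/2 + c² + 3*c/2)
n = -2/15653 (n = 1/((99/2 + 140² + (3/2)*140) - 27686) = 1/((99/2 + 19600 + 210) - 27686) = 1/(39719/2 - 27686) = 1/(-15653/2) = -2/15653 ≈ -0.00012777)
(-2831 - 1*(-3809)) + n = (-2831 - 1*(-3809)) - 2/15653 = (-2831 + 3809) - 2/15653 = 978 - 2/15653 = 15308632/15653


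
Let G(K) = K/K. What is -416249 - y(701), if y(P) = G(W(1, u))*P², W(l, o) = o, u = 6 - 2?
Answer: -907650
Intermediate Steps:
u = 4
G(K) = 1
y(P) = P² (y(P) = 1*P² = P²)
-416249 - y(701) = -416249 - 1*701² = -416249 - 1*491401 = -416249 - 491401 = -907650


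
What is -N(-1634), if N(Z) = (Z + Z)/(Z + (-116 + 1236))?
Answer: -1634/257 ≈ -6.3580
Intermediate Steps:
N(Z) = 2*Z/(1120 + Z) (N(Z) = (2*Z)/(Z + 1120) = (2*Z)/(1120 + Z) = 2*Z/(1120 + Z))
-N(-1634) = -2*(-1634)/(1120 - 1634) = -2*(-1634)/(-514) = -2*(-1634)*(-1)/514 = -1*1634/257 = -1634/257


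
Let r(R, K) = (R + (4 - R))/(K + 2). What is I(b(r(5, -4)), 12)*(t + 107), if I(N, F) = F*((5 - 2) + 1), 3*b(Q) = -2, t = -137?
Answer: -1440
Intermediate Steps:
r(R, K) = 4/(2 + K)
b(Q) = -⅔ (b(Q) = (⅓)*(-2) = -⅔)
I(N, F) = 4*F (I(N, F) = F*(3 + 1) = F*4 = 4*F)
I(b(r(5, -4)), 12)*(t + 107) = (4*12)*(-137 + 107) = 48*(-30) = -1440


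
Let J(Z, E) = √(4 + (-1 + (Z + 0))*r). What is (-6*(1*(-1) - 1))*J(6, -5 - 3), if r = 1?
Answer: 36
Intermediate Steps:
J(Z, E) = √(3 + Z) (J(Z, E) = √(4 + (-1 + (Z + 0))*1) = √(4 + (-1 + Z)*1) = √(4 + (-1 + Z)) = √(3 + Z))
(-6*(1*(-1) - 1))*J(6, -5 - 3) = (-6*(1*(-1) - 1))*√(3 + 6) = (-6*(-1 - 1))*√9 = -6*(-2)*3 = 12*3 = 36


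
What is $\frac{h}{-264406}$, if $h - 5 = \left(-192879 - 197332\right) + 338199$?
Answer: $\frac{52007}{264406} \approx 0.19669$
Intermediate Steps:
$h = -52007$ ($h = 5 + \left(\left(-192879 - 197332\right) + 338199\right) = 5 + \left(-390211 + 338199\right) = 5 - 52012 = -52007$)
$\frac{h}{-264406} = - \frac{52007}{-264406} = \left(-52007\right) \left(- \frac{1}{264406}\right) = \frac{52007}{264406}$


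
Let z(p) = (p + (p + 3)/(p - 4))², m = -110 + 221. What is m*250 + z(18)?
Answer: 112521/4 ≈ 28130.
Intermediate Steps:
m = 111
z(p) = (p + (3 + p)/(-4 + p))²
m*250 + z(18) = 111*250 + (3 + 18² - 3*18)²/(-4 + 18)² = 27750 + (3 + 324 - 54)²/14² = 27750 + (1/196)*273² = 27750 + (1/196)*74529 = 27750 + 1521/4 = 112521/4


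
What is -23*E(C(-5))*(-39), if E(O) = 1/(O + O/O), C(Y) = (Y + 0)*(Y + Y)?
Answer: 299/17 ≈ 17.588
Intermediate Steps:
C(Y) = 2*Y² (C(Y) = Y*(2*Y) = 2*Y²)
E(O) = 1/(1 + O) (E(O) = 1/(O + 1) = 1/(1 + O))
-23*E(C(-5))*(-39) = -23/(1 + 2*(-5)²)*(-39) = -23/(1 + 2*25)*(-39) = -23/(1 + 50)*(-39) = -23/51*(-39) = 299/17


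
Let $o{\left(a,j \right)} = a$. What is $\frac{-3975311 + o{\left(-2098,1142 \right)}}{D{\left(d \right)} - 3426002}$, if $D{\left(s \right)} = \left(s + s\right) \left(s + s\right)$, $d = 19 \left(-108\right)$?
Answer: $- \frac{3977409}{13416814} \approx -0.29645$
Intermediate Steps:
$d = -2052$
$D{\left(s \right)} = 4 s^{2}$ ($D{\left(s \right)} = 2 s 2 s = 4 s^{2}$)
$\frac{-3975311 + o{\left(-2098,1142 \right)}}{D{\left(d \right)} - 3426002} = \frac{-3975311 - 2098}{4 \left(-2052\right)^{2} - 3426002} = - \frac{3977409}{4 \cdot 4210704 - 3426002} = - \frac{3977409}{16842816 - 3426002} = - \frac{3977409}{13416814}$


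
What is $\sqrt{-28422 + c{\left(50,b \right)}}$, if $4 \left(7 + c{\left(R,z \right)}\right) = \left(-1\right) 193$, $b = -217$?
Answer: $\frac{i \sqrt{113909}}{2} \approx 168.75 i$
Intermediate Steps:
$c{\left(R,z \right)} = - \frac{221}{4}$ ($c{\left(R,z \right)} = -7 + \frac{\left(-1\right) 193}{4} = -7 + \frac{1}{4} \left(-193\right) = -7 - \frac{193}{4} = - \frac{221}{4}$)
$\sqrt{-28422 + c{\left(50,b \right)}} = \sqrt{-28422 - \frac{221}{4}} = \sqrt{- \frac{113909}{4}} = \frac{i \sqrt{113909}}{2}$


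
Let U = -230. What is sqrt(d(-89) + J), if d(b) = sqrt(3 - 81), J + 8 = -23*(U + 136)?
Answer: sqrt(2154 + I*sqrt(78)) ≈ 46.411 + 0.09515*I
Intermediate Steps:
J = 2154 (J = -8 - 23*(-230 + 136) = -8 - 23*(-94) = -8 + 2162 = 2154)
d(b) = I*sqrt(78) (d(b) = sqrt(-78) = I*sqrt(78))
sqrt(d(-89) + J) = sqrt(I*sqrt(78) + 2154) = sqrt(2154 + I*sqrt(78))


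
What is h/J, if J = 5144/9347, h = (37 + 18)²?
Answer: 28274675/5144 ≈ 5496.6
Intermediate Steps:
h = 3025 (h = 55² = 3025)
J = 5144/9347 (J = 5144*(1/9347) = 5144/9347 ≈ 0.55034)
h/J = 3025/(5144/9347) = 3025*(9347/5144) = 28274675/5144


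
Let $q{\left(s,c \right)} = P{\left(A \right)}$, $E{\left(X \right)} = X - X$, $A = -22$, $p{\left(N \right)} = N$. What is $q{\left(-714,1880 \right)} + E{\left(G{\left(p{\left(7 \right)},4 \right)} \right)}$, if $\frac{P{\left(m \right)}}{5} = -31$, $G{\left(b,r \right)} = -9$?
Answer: $-155$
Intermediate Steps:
$E{\left(X \right)} = 0$
$P{\left(m \right)} = -155$ ($P{\left(m \right)} = 5 \left(-31\right) = -155$)
$q{\left(s,c \right)} = -155$
$q{\left(-714,1880 \right)} + E{\left(G{\left(p{\left(7 \right)},4 \right)} \right)} = -155 + 0 = -155$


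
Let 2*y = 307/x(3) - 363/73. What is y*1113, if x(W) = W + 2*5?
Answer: 9845598/949 ≈ 10375.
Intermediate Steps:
x(W) = 10 + W (x(W) = W + 10 = 10 + W)
y = 8846/949 (y = (307/(10 + 3) - 363/73)/2 = (307/13 - 363*1/73)/2 = (307*(1/13) - 363/73)/2 = (307/13 - 363/73)/2 = (½)*(17692/949) = 8846/949 ≈ 9.3214)
y*1113 = (8846/949)*1113 = 9845598/949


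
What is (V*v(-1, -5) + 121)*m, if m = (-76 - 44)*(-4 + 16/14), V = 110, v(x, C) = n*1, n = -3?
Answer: -501600/7 ≈ -71657.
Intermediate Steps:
v(x, C) = -3 (v(x, C) = -3*1 = -3)
m = 2400/7 (m = -120*(-4 + 16*(1/14)) = -120*(-4 + 8/7) = -120*(-20/7) = 2400/7 ≈ 342.86)
(V*v(-1, -5) + 121)*m = (110*(-3) + 121)*(2400/7) = (-330 + 121)*(2400/7) = -209*2400/7 = -501600/7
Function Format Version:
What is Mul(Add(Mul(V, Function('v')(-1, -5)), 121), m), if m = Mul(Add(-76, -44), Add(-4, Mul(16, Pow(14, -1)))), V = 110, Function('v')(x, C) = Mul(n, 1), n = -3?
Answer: Rational(-501600, 7) ≈ -71657.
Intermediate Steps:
Function('v')(x, C) = -3 (Function('v')(x, C) = Mul(-3, 1) = -3)
m = Rational(2400, 7) (m = Mul(-120, Add(-4, Mul(16, Rational(1, 14)))) = Mul(-120, Add(-4, Rational(8, 7))) = Mul(-120, Rational(-20, 7)) = Rational(2400, 7) ≈ 342.86)
Mul(Add(Mul(V, Function('v')(-1, -5)), 121), m) = Mul(Add(Mul(110, -3), 121), Rational(2400, 7)) = Mul(Add(-330, 121), Rational(2400, 7)) = Mul(-209, Rational(2400, 7)) = Rational(-501600, 7)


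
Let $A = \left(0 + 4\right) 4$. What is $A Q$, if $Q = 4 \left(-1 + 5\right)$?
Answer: $256$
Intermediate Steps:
$A = 16$ ($A = 4 \cdot 4 = 16$)
$Q = 16$ ($Q = 4 \cdot 4 = 16$)
$A Q = 16 \cdot 16 = 256$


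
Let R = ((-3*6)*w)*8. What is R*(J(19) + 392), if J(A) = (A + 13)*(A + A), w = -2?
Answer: 463104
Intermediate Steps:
J(A) = 2*A*(13 + A) (J(A) = (13 + A)*(2*A) = 2*A*(13 + A))
R = 288 (R = (-3*6*(-2))*8 = -18*(-2)*8 = 36*8 = 288)
R*(J(19) + 392) = 288*(2*19*(13 + 19) + 392) = 288*(2*19*32 + 392) = 288*(1216 + 392) = 288*1608 = 463104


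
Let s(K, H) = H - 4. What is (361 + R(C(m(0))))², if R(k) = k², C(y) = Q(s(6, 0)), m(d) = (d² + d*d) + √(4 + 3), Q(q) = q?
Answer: 142129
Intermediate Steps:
s(K, H) = -4 + H
m(d) = √7 + 2*d² (m(d) = (d² + d²) + √7 = 2*d² + √7 = √7 + 2*d²)
C(y) = -4 (C(y) = -4 + 0 = -4)
(361 + R(C(m(0))))² = (361 + (-4)²)² = (361 + 16)² = 377² = 142129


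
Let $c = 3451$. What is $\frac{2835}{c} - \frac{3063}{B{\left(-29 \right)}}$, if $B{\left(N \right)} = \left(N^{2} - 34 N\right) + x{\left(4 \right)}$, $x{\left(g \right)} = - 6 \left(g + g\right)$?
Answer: $- \frac{263188}{292349} \approx -0.90025$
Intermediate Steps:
$x{\left(g \right)} = - 12 g$ ($x{\left(g \right)} = - 6 \cdot 2 g = - 12 g$)
$B{\left(N \right)} = -48 + N^{2} - 34 N$ ($B{\left(N \right)} = \left(N^{2} - 34 N\right) - 48 = -48 + N^{2} - 34 N$)
$\frac{2835}{c} - \frac{3063}{B{\left(-29 \right)}} = \frac{2835}{3451} - \frac{3063}{-48 + \left(-29\right)^{2} - -986} = 2835 \cdot \frac{1}{3451} - \frac{3063}{-48 + 841 + 986} = \frac{405}{493} - \frac{3063}{1779} = \frac{405}{493} - \frac{1021}{593} = - \frac{263188}{292349}$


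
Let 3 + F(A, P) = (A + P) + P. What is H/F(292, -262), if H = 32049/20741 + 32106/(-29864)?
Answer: -29120079/14556116764 ≈ -0.0020005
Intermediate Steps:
F(A, P) = -3 + A + 2*P (F(A, P) = -3 + ((A + P) + P) = -3 + (A + 2*P) = -3 + A + 2*P)
H = 145600395/309704612 (H = 32049*(1/20741) + 32106*(-1/29864) = 32049/20741 - 16053/14932 = 145600395/309704612 ≈ 0.47013)
H/F(292, -262) = 145600395/(309704612*(-3 + 292 + 2*(-262))) = 145600395/(309704612*(-3 + 292 - 524)) = (145600395/309704612)/(-235) = (145600395/309704612)*(-1/235) = -29120079/14556116764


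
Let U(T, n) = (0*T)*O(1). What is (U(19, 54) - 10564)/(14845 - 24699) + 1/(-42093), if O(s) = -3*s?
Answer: 222330299/207392211 ≈ 1.0720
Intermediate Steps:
U(T, n) = 0 (U(T, n) = (0*T)*(-3*1) = 0*(-3) = 0)
(U(19, 54) - 10564)/(14845 - 24699) + 1/(-42093) = (0 - 10564)/(14845 - 24699) + 1/(-42093) = -10564/(-9854) - 1/42093 = -10564*(-1/9854) - 1/42093 = 5282/4927 - 1/42093 = 222330299/207392211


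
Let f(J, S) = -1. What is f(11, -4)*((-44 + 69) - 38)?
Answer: 13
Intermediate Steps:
f(11, -4)*((-44 + 69) - 38) = -((-44 + 69) - 38) = -(25 - 38) = -1*(-13) = 13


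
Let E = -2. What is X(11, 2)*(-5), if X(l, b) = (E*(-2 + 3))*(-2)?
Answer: -20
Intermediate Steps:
X(l, b) = 4 (X(l, b) = -2*(-2 + 3)*(-2) = -2*1*(-2) = -2*(-2) = 4)
X(11, 2)*(-5) = 4*(-5) = -20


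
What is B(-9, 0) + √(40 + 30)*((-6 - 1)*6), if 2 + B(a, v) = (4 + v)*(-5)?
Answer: -22 - 42*√70 ≈ -373.40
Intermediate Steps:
B(a, v) = -22 - 5*v (B(a, v) = -2 + (4 + v)*(-5) = -2 + (-20 - 5*v) = -22 - 5*v)
B(-9, 0) + √(40 + 30)*((-6 - 1)*6) = (-22 - 5*0) + √(40 + 30)*((-6 - 1)*6) = (-22 + 0) + √70*(-7*6) = -22 + √70*(-42) = -22 - 42*√70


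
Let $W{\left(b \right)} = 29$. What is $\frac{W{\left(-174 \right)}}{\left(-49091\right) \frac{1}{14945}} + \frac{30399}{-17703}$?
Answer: $- \frac{436423144}{41383713} \approx -10.546$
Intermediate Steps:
$\frac{W{\left(-174 \right)}}{\left(-49091\right) \frac{1}{14945}} + \frac{30399}{-17703} = \frac{29}{\left(-49091\right) \frac{1}{14945}} + \frac{30399}{-17703} = \frac{29}{\left(-49091\right) \frac{1}{14945}} + 30399 \left(- \frac{1}{17703}\right) = \frac{29}{- \frac{7013}{2135}} - \frac{10133}{5901} = 29 \left(- \frac{2135}{7013}\right) - \frac{10133}{5901} = - \frac{61915}{7013} - \frac{10133}{5901} = - \frac{436423144}{41383713}$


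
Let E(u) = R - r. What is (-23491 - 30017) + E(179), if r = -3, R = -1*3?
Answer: -53508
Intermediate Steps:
R = -3
E(u) = 0 (E(u) = -3 - 1*(-3) = -3 + 3 = 0)
(-23491 - 30017) + E(179) = (-23491 - 30017) + 0 = -53508 + 0 = -53508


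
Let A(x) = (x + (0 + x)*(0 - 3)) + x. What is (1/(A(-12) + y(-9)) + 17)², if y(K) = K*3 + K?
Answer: 165649/576 ≈ 287.58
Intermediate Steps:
y(K) = 4*K (y(K) = 3*K + K = 4*K)
A(x) = -x (A(x) = (x + x*(-3)) + x = (x - 3*x) + x = -2*x + x = -x)
(1/(A(-12) + y(-9)) + 17)² = (1/(-1*(-12) + 4*(-9)) + 17)² = (1/(12 - 36) + 17)² = (1/(-24) + 17)² = (-1/24 + 17)² = (407/24)² = 165649/576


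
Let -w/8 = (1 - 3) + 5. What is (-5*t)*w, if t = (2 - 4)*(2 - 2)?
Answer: 0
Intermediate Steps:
t = 0 (t = -2*0 = 0)
w = -24 (w = -8*((1 - 3) + 5) = -8*(-2 + 5) = -8*3 = -24)
(-5*t)*w = -5*0*(-24) = 0*(-24) = 0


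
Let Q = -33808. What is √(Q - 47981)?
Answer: I*√81789 ≈ 285.99*I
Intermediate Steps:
√(Q - 47981) = √(-33808 - 47981) = √(-81789) = I*√81789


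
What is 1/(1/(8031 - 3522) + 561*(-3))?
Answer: -4509/7588646 ≈ -0.00059418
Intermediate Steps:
1/(1/(8031 - 3522) + 561*(-3)) = 1/(1/4509 - 1683) = 1/(-7588646/4509) = -4509/7588646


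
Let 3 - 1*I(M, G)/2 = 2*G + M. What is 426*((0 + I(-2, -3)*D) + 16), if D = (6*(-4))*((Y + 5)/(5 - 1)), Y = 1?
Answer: -330576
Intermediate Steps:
I(M, G) = 6 - 4*G - 2*M (I(M, G) = 6 - 2*(2*G + M) = 6 - 2*(M + 2*G) = 6 + (-4*G - 2*M) = 6 - 4*G - 2*M)
D = -36 (D = (6*(-4))*((1 + 5)/(5 - 1)) = -144/4 = -24*3/2 = -36)
426*((0 + I(-2, -3)*D) + 16) = 426*((0 + (6 - 4*(-3) - 2*(-2))*(-36)) + 16) = 426*((0 + (6 + 12 + 4)*(-36)) + 16) = 426*((0 + 22*(-36)) + 16) = 426*((0 - 792) + 16) = 426*(-792 + 16) = 426*(-776) = -330576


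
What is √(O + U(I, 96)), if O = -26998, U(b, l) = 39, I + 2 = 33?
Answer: I*√26959 ≈ 164.19*I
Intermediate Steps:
I = 31 (I = -2 + 33 = 31)
√(O + U(I, 96)) = √(-26998 + 39) = √(-26959) = I*√26959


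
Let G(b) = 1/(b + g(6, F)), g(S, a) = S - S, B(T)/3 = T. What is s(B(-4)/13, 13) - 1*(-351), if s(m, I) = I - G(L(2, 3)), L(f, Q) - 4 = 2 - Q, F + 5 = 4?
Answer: 1091/3 ≈ 363.67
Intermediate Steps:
F = -1 (F = -5 + 4 = -1)
B(T) = 3*T
L(f, Q) = 6 - Q (L(f, Q) = 4 + (2 - Q) = 6 - Q)
g(S, a) = 0
G(b) = 1/b (G(b) = 1/(b + 0) = 1/b)
s(m, I) = -⅓ + I (s(m, I) = I - 1/(6 - 1*3) = I - 1/(6 - 3) = I - 1/3 = I - 1*⅓ = I - ⅓ = -⅓ + I)
s(B(-4)/13, 13) - 1*(-351) = (-⅓ + 13) - 1*(-351) = 38/3 + 351 = 1091/3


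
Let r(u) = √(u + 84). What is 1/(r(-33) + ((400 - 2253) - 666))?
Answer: -2519/6345310 - √51/6345310 ≈ -0.00039811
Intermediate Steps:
r(u) = √(84 + u)
1/(r(-33) + ((400 - 2253) - 666)) = 1/(√(84 - 33) + ((400 - 2253) - 666)) = 1/(√51 + (-1853 - 666)) = 1/(√51 - 2519) = 1/(-2519 + √51)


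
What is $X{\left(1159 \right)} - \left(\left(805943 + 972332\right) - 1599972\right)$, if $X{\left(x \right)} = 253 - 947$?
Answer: $-178997$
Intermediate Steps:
$X{\left(x \right)} = -694$ ($X{\left(x \right)} = 253 - 947 = -694$)
$X{\left(1159 \right)} - \left(\left(805943 + 972332\right) - 1599972\right) = -694 - \left(\left(805943 + 972332\right) - 1599972\right) = -694 - \left(1778275 - 1599972\right) = -694 - 178303 = -178997$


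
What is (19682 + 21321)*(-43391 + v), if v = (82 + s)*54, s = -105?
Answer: -1830086899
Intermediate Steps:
v = -1242 (v = (82 - 105)*54 = -23*54 = -1242)
(19682 + 21321)*(-43391 + v) = (19682 + 21321)*(-43391 - 1242) = 41003*(-44633) = -1830086899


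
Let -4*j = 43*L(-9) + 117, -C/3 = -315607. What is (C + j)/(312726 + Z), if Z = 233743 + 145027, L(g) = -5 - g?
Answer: 3786995/2765984 ≈ 1.3691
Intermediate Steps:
C = 946821 (C = -3*(-315607) = 946821)
j = -289/4 (j = -(43*(-5 - 1*(-9)) + 117)/4 = -(43*(-5 + 9) + 117)/4 = -(43*4 + 117)/4 = -(172 + 117)/4 = -¼*289 = -289/4 ≈ -72.250)
Z = 378770
(C + j)/(312726 + Z) = (946821 - 289/4)/(312726 + 378770) = (3786995/4)/691496 = (3786995/4)*(1/691496) = 3786995/2765984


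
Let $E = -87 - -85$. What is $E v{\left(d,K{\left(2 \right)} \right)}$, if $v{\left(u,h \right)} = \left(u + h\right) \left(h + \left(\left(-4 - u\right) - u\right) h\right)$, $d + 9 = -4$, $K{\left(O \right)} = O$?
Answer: $1012$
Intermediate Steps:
$d = -13$ ($d = -9 - 4 = -13$)
$v{\left(u,h \right)} = \left(h + u\right) \left(h + h \left(-4 - 2 u\right)\right)$ ($v{\left(u,h \right)} = \left(h + u\right) \left(h + \left(-4 - 2 u\right) h\right) = \left(h + u\right) \left(h + h \left(-4 - 2 u\right)\right)$)
$E = -2$ ($E = -87 + 85 = -2$)
$E v{\left(d,K{\left(2 \right)} \right)} = - 2 \left(\left(-1\right) 2 \left(2 \left(-13\right)^{2} + 3 \cdot 2 + 3 \left(-13\right) + 2 \cdot 2 \left(-13\right)\right)\right) = - 2 \left(\left(-1\right) 2 \left(2 \cdot 169 + 6 - 39 - 52\right)\right) = - 2 \left(\left(-1\right) 2 \left(338 + 6 - 39 - 52\right)\right) = - 2 \left(\left(-1\right) 2 \cdot 253\right) = \left(-2\right) \left(-506\right) = 1012$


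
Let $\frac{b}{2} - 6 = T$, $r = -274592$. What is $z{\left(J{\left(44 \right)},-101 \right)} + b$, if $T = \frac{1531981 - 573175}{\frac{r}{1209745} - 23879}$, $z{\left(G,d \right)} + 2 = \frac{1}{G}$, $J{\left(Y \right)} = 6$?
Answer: $- \frac{12156774871373}{173326652682} \approx -70.138$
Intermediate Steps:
$z{\left(G,d \right)} = -2 + \frac{1}{G}$
$T = - \frac{1159910764470}{28887775447}$ ($T = \frac{1531981 - 573175}{- \frac{274592}{1209745} - 23879} = \frac{958806}{\left(-274592\right) \frac{1}{1209745} - 23879} = \frac{958806}{- \frac{274592}{1209745} - 23879} = \frac{958806}{- \frac{28887775447}{1209745}} = 958806 \left(- \frac{1209745}{28887775447}\right) = - \frac{1159910764470}{28887775447} \approx -40.152$)
$b = - \frac{1973168223576}{28887775447}$ ($b = 12 + 2 \left(- \frac{1159910764470}{28887775447}\right) = 12 - \frac{2319821528940}{28887775447} = - \frac{1973168223576}{28887775447} \approx -68.305$)
$z{\left(J{\left(44 \right)},-101 \right)} + b = \left(-2 + \frac{1}{6}\right) - \frac{1973168223576}{28887775447} = - \frac{11}{6} - \frac{1973168223576}{28887775447} = - \frac{12156774871373}{173326652682}$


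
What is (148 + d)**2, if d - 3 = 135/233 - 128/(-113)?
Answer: 16166494894564/693216241 ≈ 23321.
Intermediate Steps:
d = 124066/26329 (d = 3 + (135/233 - 128/(-113)) = 3 + (135*(1/233) - 128*(-1/113)) = 3 + (135/233 + 128/113) = 3 + 45079/26329 = 124066/26329 ≈ 4.7121)
(148 + d)**2 = (148 + 124066/26329)**2 = (4020758/26329)**2 = 16166494894564/693216241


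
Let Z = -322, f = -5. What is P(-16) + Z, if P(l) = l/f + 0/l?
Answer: -1594/5 ≈ -318.80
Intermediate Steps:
P(l) = -l/5 (P(l) = l/(-5) + 0/l = l*(-⅕) + 0 = -l/5 + 0 = -l/5)
P(-16) + Z = -⅕*(-16) - 322 = 16/5 - 322 = -1594/5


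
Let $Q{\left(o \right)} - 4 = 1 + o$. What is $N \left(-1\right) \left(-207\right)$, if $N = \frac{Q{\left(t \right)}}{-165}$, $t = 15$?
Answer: $- \frac{276}{11} \approx -25.091$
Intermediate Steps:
$Q{\left(o \right)} = 5 + o$ ($Q{\left(o \right)} = 4 + \left(1 + o\right) = 5 + o$)
$N = - \frac{4}{33}$ ($N = \frac{5 + 15}{-165} = 20 \left(- \frac{1}{165}\right) = - \frac{4}{33} \approx -0.12121$)
$N \left(-1\right) \left(-207\right) = \left(- \frac{4}{33}\right) \left(-1\right) \left(-207\right) = \frac{4}{33} \left(-207\right) = - \frac{276}{11}$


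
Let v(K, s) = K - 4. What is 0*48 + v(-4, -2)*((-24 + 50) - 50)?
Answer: 192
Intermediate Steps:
v(K, s) = -4 + K
0*48 + v(-4, -2)*((-24 + 50) - 50) = 0*48 + (-4 - 4)*((-24 + 50) - 50) = 0 - 8*(26 - 50) = 0 - 8*(-24) = 0 + 192 = 192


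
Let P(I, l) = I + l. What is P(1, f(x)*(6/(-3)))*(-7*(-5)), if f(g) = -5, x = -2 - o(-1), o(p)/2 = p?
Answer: 385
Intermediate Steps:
o(p) = 2*p
x = 0 (x = -2 - 2*(-1) = -2 - 1*(-2) = -2 + 2 = 0)
P(1, f(x)*(6/(-3)))*(-7*(-5)) = (1 - 30/(-3))*(-7*(-5)) = (1 - 30*(-1)/3)*35 = (1 - 5*(-2))*35 = (1 + 10)*35 = 11*35 = 385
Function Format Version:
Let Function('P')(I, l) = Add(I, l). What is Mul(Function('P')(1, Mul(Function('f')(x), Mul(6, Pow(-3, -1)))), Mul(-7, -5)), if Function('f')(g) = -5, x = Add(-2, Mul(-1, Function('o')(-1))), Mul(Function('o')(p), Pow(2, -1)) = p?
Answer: 385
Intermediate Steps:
Function('o')(p) = Mul(2, p)
x = 0 (x = Add(-2, Mul(-1, Mul(2, -1))) = Add(-2, Mul(-1, -2)) = Add(-2, 2) = 0)
Mul(Function('P')(1, Mul(Function('f')(x), Mul(6, Pow(-3, -1)))), Mul(-7, -5)) = Mul(Add(1, Mul(-5, Mul(6, Pow(-3, -1)))), Mul(-7, -5)) = Mul(Add(1, Mul(-5, Mul(6, Rational(-1, 3)))), 35) = Mul(Add(1, Mul(-5, -2)), 35) = Mul(Add(1, 10), 35) = Mul(11, 35) = 385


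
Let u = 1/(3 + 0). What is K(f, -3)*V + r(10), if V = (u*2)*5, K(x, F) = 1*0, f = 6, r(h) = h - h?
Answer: 0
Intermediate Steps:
r(h) = 0
K(x, F) = 0
u = ⅓ (u = 1/3 = ⅓ ≈ 0.33333)
V = 10/3 (V = ((⅓)*2)*5 = (⅔)*5 = 10/3 ≈ 3.3333)
K(f, -3)*V + r(10) = 0*(10/3) + 0 = 0 + 0 = 0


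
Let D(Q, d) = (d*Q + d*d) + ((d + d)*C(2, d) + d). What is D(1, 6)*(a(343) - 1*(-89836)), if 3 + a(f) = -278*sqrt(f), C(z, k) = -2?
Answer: 2155992 - 46704*sqrt(7) ≈ 2.0324e+6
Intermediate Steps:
a(f) = -3 - 278*sqrt(f)
D(Q, d) = d**2 - 3*d + Q*d (D(Q, d) = (d*Q + d*d) + ((d + d)*(-2) + d) = (Q*d + d**2) + ((2*d)*(-2) + d) = (d**2 + Q*d) + (-4*d + d) = (d**2 + Q*d) - 3*d = d**2 - 3*d + Q*d)
D(1, 6)*(a(343) - 1*(-89836)) = (6*(-3 + 1 + 6))*((-3 - 1946*sqrt(7)) - 1*(-89836)) = (6*4)*((-3 - 1946*sqrt(7)) + 89836) = 24*((-3 - 1946*sqrt(7)) + 89836) = 24*(89833 - 1946*sqrt(7)) = 2155992 - 46704*sqrt(7)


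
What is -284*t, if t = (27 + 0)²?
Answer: -207036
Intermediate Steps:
t = 729 (t = 27² = 729)
-284*t = -284*729 = -207036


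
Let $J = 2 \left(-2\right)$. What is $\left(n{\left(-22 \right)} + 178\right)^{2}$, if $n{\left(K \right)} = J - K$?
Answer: $38416$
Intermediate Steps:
$J = -4$
$n{\left(K \right)} = -4 - K$
$\left(n{\left(-22 \right)} + 178\right)^{2} = \left(\left(-4 - -22\right) + 178\right)^{2} = \left(\left(-4 + 22\right) + 178\right)^{2} = \left(18 + 178\right)^{2} = 196^{2} = 38416$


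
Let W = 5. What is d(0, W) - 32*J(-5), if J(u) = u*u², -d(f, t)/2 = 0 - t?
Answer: 4010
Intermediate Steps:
d(f, t) = 2*t (d(f, t) = -2*(0 - t) = -(-2)*t = 2*t)
J(u) = u³
d(0, W) - 32*J(-5) = 2*5 - 32*(-5)³ = 10 - 32*(-125) = 10 + 4000 = 4010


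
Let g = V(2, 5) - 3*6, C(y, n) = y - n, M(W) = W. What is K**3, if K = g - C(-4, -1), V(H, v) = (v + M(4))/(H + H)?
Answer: -132651/64 ≈ -2072.7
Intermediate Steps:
V(H, v) = (4 + v)/(2*H) (V(H, v) = (v + 4)/(H + H) = (4 + v)/((2*H)) = (4 + v)*(1/(2*H)) = (4 + v)/(2*H))
g = -63/4 (g = (1/2)*(4 + 5)/2 - 3*6 = (1/2)*(1/2)*9 - 18 = 9/4 - 18 = -63/4 ≈ -15.750)
K = -51/4 (K = -63/4 - (-4 - 1*(-1)) = -63/4 - (-4 + 1) = -63/4 - 1*(-3) = -63/4 + 3 = -51/4 ≈ -12.750)
K**3 = (-51/4)**3 = -132651/64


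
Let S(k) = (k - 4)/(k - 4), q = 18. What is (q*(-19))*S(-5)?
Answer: -342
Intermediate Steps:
S(k) = 1 (S(k) = (-4 + k)/(-4 + k) = 1)
(q*(-19))*S(-5) = (18*(-19))*1 = -342*1 = -342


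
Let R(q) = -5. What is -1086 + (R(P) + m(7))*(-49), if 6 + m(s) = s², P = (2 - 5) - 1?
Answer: -2948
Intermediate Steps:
P = -4 (P = -3 - 1 = -4)
m(s) = -6 + s²
-1086 + (R(P) + m(7))*(-49) = -1086 + (-5 + (-6 + 7²))*(-49) = -1086 + (-5 + (-6 + 49))*(-49) = -1086 + (-5 + 43)*(-49) = -1086 + 38*(-49) = -1086 - 1862 = -2948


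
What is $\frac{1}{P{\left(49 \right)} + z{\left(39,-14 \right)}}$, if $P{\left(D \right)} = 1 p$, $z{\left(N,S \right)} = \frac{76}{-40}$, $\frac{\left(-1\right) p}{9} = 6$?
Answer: $- \frac{10}{559} \approx -0.017889$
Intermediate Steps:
$p = -54$ ($p = \left(-9\right) 6 = -54$)
$z{\left(N,S \right)} = - \frac{19}{10}$ ($z{\left(N,S \right)} = 76 \left(- \frac{1}{40}\right) = - \frac{19}{10}$)
$P{\left(D \right)} = -54$ ($P{\left(D \right)} = 1 \left(-54\right) = -54$)
$\frac{1}{P{\left(49 \right)} + z{\left(39,-14 \right)}} = \frac{1}{-54 - \frac{19}{10}} = \frac{1}{- \frac{559}{10}} = - \frac{10}{559}$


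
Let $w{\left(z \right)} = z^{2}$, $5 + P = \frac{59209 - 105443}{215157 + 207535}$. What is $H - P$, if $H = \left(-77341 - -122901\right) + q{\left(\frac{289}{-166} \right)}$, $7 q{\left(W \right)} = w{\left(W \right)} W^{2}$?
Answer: $\frac{25594070084297238225}{561687073363696} \approx 45566.0$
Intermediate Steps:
$P = - \frac{1079847}{211346}$ ($P = -5 + \frac{59209 - 105443}{215157 + 207535} = -5 - \frac{46234}{422692} = -5 - \frac{23117}{211346} = - \frac{1079847}{211346} \approx -5.1094$)
$q{\left(W \right)} = \frac{W^{4}}{7}$ ($q{\left(W \right)} = \frac{W^{2} W^{2}}{7} = \frac{W^{4}}{7}$)
$H = \frac{242173499490561}{5315331952}$ ($H = \left(-77341 - -122901\right) + \frac{\left(\frac{289}{-166}\right)^{4}}{7} = \left(-77341 + 122901\right) + \frac{\left(289 \left(- \frac{1}{166}\right)\right)^{4}}{7} = 45560 + \frac{\left(- \frac{289}{166}\right)^{4}}{7} = 45560 + \frac{1}{7} \cdot \frac{6975757441}{759333136} = 45560 + \frac{6975757441}{5315331952} = \frac{242173499490561}{5315331952} \approx 45561.0$)
$H - P = \frac{242173499490561}{5315331952} - - \frac{1079847}{211346} = \frac{242173499490561}{5315331952} + \frac{1079847}{211346} = \frac{25594070084297238225}{561687073363696}$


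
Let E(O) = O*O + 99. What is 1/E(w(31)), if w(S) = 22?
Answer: 1/583 ≈ 0.0017153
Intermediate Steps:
E(O) = 99 + O² (E(O) = O² + 99 = 99 + O²)
1/E(w(31)) = 1/(99 + 22²) = 1/(99 + 484) = 1/583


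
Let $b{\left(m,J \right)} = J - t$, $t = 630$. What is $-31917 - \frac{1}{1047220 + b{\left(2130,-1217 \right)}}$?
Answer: $- \frac{33365170042}{1045373} \approx -31917.0$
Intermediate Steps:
$b{\left(m,J \right)} = -630 + J$ ($b{\left(m,J \right)} = J - 630 = -630 + J$)
$-31917 - \frac{1}{1047220 + b{\left(2130,-1217 \right)}} = -31917 - \frac{1}{1047220 - 1847} = -31917 - \frac{1}{1045373} = - \frac{33365170042}{1045373}$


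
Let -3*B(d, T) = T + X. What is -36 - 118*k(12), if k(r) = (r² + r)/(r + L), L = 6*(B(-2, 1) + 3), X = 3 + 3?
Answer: -2373/2 ≈ -1186.5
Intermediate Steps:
X = 6
B(d, T) = -2 - T/3 (B(d, T) = -(T + 6)/3 = -(6 + T)/3 = -2 - T/3)
L = 4 (L = 6*((-2 - ⅓*1) + 3) = 6*((-2 - ⅓) + 3) = 6*(-7/3 + 3) = 6*(⅔) = 4)
k(r) = (r + r²)/(4 + r) (k(r) = (r² + r)/(r + 4) = (r + r²)/(4 + r))
-36 - 118*k(12) = -36 - 1416*(1 + 12)/(4 + 12) = -36 - 1416*13/16 = -36 - 118*39/4 = -36 - 2301/2 = -2373/2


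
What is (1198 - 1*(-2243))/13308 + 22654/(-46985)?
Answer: -46601349/208425460 ≈ -0.22359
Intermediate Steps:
(1198 - 1*(-2243))/13308 + 22654/(-46985) = (1198 + 2243)*(1/13308) + 22654*(-1/46985) = 3441*(1/13308) - 22654/46985 = 1147/4436 - 22654/46985 = -46601349/208425460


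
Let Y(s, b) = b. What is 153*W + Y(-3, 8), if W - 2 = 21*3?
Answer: 9953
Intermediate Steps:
W = 65 (W = 2 + 21*3 = 2 + 63 = 65)
153*W + Y(-3, 8) = 153*65 + 8 = 9945 + 8 = 9953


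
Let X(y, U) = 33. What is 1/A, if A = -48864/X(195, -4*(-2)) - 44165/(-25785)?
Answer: -56727/83900053 ≈ -0.00067613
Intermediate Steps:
A = -83900053/56727 (A = -48864/33 - 44165/(-25785) = -48864*1/33 - 44165*(-1/25785) = -16288/11 + 8833/5157 = -83900053/56727 ≈ -1479.0)
1/A = 1/(-83900053/56727) = -56727/83900053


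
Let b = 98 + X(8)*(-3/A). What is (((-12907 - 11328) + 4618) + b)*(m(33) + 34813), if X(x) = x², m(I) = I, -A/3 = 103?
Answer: -70054154478/103 ≈ -6.8014e+8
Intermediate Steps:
A = -309 (A = -3*103 = -309)
b = 10158/103 (b = 98 + 8²*(-3/(-309)) = 98 + 64*(-3*(-1/309)) = 98 + 64*(1/103) = 98 + 64/103 = 10158/103 ≈ 98.621)
(((-12907 - 11328) + 4618) + b)*(m(33) + 34813) = (((-12907 - 11328) + 4618) + 10158/103)*(33 + 34813) = ((-24235 + 4618) + 10158/103)*34846 = (-19617 + 10158/103)*34846 = -2010393/103*34846 = -70054154478/103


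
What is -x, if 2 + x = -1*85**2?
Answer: 7227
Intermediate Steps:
x = -7227 (x = -2 - 1*85**2 = -2 - 1*7225 = -2 - 7225 = -7227)
-x = -1*(-7227) = 7227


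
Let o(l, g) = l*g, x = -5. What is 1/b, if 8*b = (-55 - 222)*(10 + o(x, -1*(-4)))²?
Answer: -2/6925 ≈ -0.00028881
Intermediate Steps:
o(l, g) = g*l
b = -6925/2 (b = ((-55 - 222)*(10 - 1*(-4)*(-5))²)/8 = (-277*(10 + 4*(-5))²)/8 = (-277*(10 - 20)²)/8 = (-277*(-10)²)/8 = (-277*100)/8 = (⅛)*(-27700) = -6925/2 ≈ -3462.5)
1/b = 1/(-6925/2) = -2/6925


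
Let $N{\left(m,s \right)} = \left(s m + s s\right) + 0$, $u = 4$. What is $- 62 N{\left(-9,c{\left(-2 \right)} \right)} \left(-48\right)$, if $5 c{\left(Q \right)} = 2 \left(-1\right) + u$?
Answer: $- \frac{255936}{25} \approx -10237.0$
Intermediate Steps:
$c{\left(Q \right)} = \frac{2}{5}$ ($c{\left(Q \right)} = \frac{2 \left(-1\right) + 4}{5} = \frac{-2 + 4}{5} = \frac{1}{5} \cdot 2 = \frac{2}{5}$)
$N{\left(m,s \right)} = s^{2} + m s$ ($N{\left(m,s \right)} = \left(m s + s^{2}\right) + 0 = \left(s^{2} + m s\right) + 0 = s^{2} + m s$)
$- 62 N{\left(-9,c{\left(-2 \right)} \right)} \left(-48\right) = - 62 \frac{2 \left(-9 + \frac{2}{5}\right)}{5} \left(-48\right) = - 62 \cdot \frac{2}{5} \left(- \frac{43}{5}\right) \left(-48\right) = \left(-62\right) \left(- \frac{86}{25}\right) \left(-48\right) = \frac{5332}{25} \left(-48\right) = - \frac{255936}{25}$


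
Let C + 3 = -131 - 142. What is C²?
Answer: 76176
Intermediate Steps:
C = -276 (C = -3 + (-131 - 142) = -3 - 273 = -276)
C² = (-276)² = 76176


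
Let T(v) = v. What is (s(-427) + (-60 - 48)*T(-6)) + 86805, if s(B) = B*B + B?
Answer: 269355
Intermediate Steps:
s(B) = B + B**2 (s(B) = B**2 + B = B + B**2)
(s(-427) + (-60 - 48)*T(-6)) + 86805 = (-427*(1 - 427) + (-60 - 48)*(-6)) + 86805 = (-427*(-426) - 108*(-6)) + 86805 = (181902 + 648) + 86805 = 182550 + 86805 = 269355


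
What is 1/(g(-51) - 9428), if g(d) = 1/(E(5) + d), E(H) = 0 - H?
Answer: -56/527969 ≈ -0.00010607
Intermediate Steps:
E(H) = -H
g(d) = 1/(-5 + d) (g(d) = 1/(-1*5 + d) = 1/(-5 + d))
1/(g(-51) - 9428) = 1/(1/(-5 - 51) - 9428) = 1/(1/(-56) - 9428) = 1/(-1/56 - 9428) = 1/(-527969/56) = -56/527969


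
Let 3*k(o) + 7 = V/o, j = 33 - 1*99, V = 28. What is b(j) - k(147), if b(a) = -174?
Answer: -10819/63 ≈ -171.73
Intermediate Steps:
j = -66 (j = 33 - 99 = -66)
k(o) = -7/3 + 28/(3*o) (k(o) = -7/3 + (28/o)/3 = -7/3 + 28/(3*o))
b(j) - k(147) = -174 - 7*(4 - 1*147)/(3*147) = -174 - 7*(4 - 147)/(3*147) = -174 - 7*(-143)/(3*147) = -174 - 1*(-143/63) = -174 + 143/63 = -10819/63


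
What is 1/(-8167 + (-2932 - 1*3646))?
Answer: -1/14745 ≈ -6.7820e-5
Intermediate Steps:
1/(-8167 + (-2932 - 1*3646)) = 1/(-8167 + (-2932 - 3646)) = 1/(-8167 - 6578) = 1/(-14745) = -1/14745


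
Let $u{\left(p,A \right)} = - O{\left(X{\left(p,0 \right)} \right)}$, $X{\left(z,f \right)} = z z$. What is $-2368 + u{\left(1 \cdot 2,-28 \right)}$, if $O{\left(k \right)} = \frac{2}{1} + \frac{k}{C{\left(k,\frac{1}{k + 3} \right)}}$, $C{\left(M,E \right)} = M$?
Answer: $-2371$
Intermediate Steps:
$X{\left(z,f \right)} = z^{2}$
$O{\left(k \right)} = 3$ ($O{\left(k \right)} = \frac{2}{1} + \frac{k}{k} = 2 \cdot 1 + 1 = 2 + 1 = 3$)
$u{\left(p,A \right)} = -3$ ($u{\left(p,A \right)} = \left(-1\right) 3 = -3$)
$-2368 + u{\left(1 \cdot 2,-28 \right)} = -2368 - 3 = -2371$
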